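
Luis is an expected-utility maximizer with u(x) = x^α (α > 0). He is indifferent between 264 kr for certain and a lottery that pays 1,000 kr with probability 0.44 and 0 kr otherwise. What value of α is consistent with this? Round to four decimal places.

Since u(0) = 0, the lottery's EU is 0.44·1000^α.
Indifference: 264^α = 0.44·1000^α, so (264/1000)^α = 0.44.
Take logs: α = ln 0.44 / ln(264/1000) ≈ 0.616441.

α ≈ 0.6164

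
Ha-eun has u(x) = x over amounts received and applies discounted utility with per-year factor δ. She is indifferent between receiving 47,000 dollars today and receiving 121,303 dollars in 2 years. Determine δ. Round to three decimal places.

The payoff in 2 years is discounted by δ^2, so u(47000) = δ^2·u(121303) and δ^2 = u(47000)/u(121303).
With u(x) = x: δ^2 = 47000/121303 = 0.38746.
So δ = 0.38746^(1/2) ≈ 0.622.

δ ≈ 0.622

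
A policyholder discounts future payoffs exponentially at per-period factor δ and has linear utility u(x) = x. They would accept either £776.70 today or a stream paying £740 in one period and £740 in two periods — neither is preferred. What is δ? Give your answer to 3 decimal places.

δ ≈ 0.640

Equating present values: 776.70 = 740δ + 740δ².
Rearranged: 740δ² + 740δ − 776.70 = 0.
δ = (−740 + √(740² + 4·740·776.70)) / (2·740) = (−740 + √2846632.00) / 1480 ≈ 0.640.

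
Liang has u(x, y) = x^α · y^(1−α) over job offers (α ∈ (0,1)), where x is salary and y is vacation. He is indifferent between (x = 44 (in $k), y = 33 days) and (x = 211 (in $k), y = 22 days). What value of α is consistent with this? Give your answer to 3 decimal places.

α ≈ 0.205

Indifference: 44^α · 33^(1−α) = 211^α · 22^(1−α).
Taking logs: α·ln 44 + (1−α)·ln 33 = α·ln 211 + (1−α)·ln 22, i.e. α·-1.567668 = (1−α)·-0.405465.
With A = -1.567668 and B = -0.405465: α·A = (1−α)·B, so α = B/(A+B) = -0.405465/-1.973133 ≈ 0.205.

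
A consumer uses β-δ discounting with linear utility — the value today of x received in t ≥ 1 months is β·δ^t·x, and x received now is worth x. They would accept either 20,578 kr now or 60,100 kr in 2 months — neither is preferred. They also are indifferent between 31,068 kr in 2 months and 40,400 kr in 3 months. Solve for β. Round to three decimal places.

The second indifference involves only future payoffs, so β cancels: β·δ^2·31068 = β·δ^3·40400, giving δ = 31068/40400 = 0.76901.
Now use the now-vs-future pair: 20578 = β·δ^2·60100 gives β = 20578/(0.59138·60100) ≈ 0.579.

β ≈ 0.579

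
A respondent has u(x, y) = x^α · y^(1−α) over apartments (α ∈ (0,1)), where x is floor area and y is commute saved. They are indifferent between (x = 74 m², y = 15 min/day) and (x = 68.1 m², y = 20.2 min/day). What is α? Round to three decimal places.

α ≈ 0.782

Indifference: 74^α · 15^(1−α) = 68.1^α · 20.2^(1−α).
Taking logs: α·ln 74 + (1−α)·ln 15 = α·ln 68.1 + (1−α)·ln 20.2, i.e. α·0.083088 = (1−α)·0.297632.
Thus α·(0.380720) = 0.297632, so α = 0.297632/0.380720 ≈ 0.782.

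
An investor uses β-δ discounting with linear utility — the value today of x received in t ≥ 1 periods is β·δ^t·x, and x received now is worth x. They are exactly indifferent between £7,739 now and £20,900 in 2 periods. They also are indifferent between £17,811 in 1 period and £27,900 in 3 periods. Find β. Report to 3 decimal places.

Both payoffs in the second observation are in the future, so β drops out: δ^1·17811 = δ^3·27900 ⇒ δ^2 = 17811/27900 = 0.63839, so δ = 0.79899.
The first indifference: 7739 = β·δ^2·20900, so β = 7739/(δ^2·20900) = 7739/(0.63839·20900) ≈ 0.580.

β ≈ 0.580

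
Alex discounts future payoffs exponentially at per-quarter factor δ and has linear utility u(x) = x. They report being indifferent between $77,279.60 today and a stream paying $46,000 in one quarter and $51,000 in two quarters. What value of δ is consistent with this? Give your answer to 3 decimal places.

δ ≈ 0.860

The stream is worth 46000δ + 51000δ² today, so 46000δ + 51000δ² = 77279.60.
Rearranged: 51000δ² + 46000δ − 77279.60 = 0.
The positive root is δ = [−46000 + √(46000² + 4·51000·77279.60)] / (2·51000) = (−46000 + 133720.000)/102000 ≈ 0.860.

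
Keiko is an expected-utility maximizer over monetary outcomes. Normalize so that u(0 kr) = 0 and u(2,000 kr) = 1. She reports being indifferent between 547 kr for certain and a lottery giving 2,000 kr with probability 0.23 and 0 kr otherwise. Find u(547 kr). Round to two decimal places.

The indifference gives u(547 kr) = 0.23·u(2,000 kr) + 0.77·u(0 kr) = 0.23·1 + 0.77·0 = 0.23.

0.23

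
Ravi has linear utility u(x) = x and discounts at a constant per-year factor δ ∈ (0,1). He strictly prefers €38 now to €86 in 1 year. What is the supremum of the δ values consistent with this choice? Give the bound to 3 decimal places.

δ < 0.442

The preference means 38 > δ·86.
Dividing through by 86 gives δ < 0.44186.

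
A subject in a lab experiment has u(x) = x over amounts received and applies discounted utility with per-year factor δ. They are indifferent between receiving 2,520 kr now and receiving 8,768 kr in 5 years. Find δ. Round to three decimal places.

The payoff in 5 years is discounted by δ^5, so u(2520) = δ^5·u(8768) and δ^5 = u(2520)/u(8768).
With u(x) = x: δ^5 = 2520/8768 = 0.28741.
So δ = 0.28741^(1/5) ≈ 0.779.

δ ≈ 0.779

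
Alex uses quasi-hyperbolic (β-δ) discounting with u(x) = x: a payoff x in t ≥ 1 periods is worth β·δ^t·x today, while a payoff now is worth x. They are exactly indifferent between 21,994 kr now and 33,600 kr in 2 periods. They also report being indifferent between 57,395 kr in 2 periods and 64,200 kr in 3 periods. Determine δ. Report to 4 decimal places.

From the later pair, β·δ^2·57395 = β·δ^3·64200; dividing through, δ = 57395/64200 = 0.89400.

δ ≈ 0.8940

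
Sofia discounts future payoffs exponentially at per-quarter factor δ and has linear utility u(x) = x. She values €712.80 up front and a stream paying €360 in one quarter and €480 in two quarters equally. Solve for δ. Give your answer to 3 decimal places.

Equating present values: 712.80 = 360δ + 480δ².
So 480δ² + 360δ − 712.80 = 0.
By the quadratic formula (taking the positive root), δ = (−360 + √1498176.00) / 960 ≈ 0.900.

δ ≈ 0.900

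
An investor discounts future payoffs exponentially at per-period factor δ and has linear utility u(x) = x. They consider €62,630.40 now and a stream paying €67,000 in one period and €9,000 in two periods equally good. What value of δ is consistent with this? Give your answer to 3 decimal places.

δ ≈ 0.840

The stream is worth 67000δ + 9000δ² today, so 67000δ + 9000δ² = 62630.40.
Rearranged: 9000δ² + 67000δ − 62630.40 = 0.
The positive root is δ = [−67000 + √(67000² + 4·9000·62630.40)] / (2·9000) = (−67000 + 82120.000)/18000 ≈ 0.840.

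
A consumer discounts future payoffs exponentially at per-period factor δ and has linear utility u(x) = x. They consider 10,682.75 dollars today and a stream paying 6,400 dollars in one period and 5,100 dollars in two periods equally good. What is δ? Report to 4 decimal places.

δ ≈ 0.9500

Present value of the stream is 6400·δ + 5100·δ². Indifference gives 6400δ + 5100δ² = 10682.75.
That is, 5100δ² + 6400δ − 10682.75 = 0, a quadratic in δ.
By the quadratic formula (taking the positive root), δ = (−6400 + √258888100.00) / 10200 ≈ 0.9500.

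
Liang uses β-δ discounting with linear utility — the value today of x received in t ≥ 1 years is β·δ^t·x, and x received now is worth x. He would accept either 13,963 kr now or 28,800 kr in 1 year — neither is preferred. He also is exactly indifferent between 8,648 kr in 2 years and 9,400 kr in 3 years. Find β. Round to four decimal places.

Both payoffs in the second observation are in the future, so β drops out: δ^2·8648 = δ^3·9400 ⇒ δ = 8648/9400 = 0.92000.
Now use the now-vs-future pair: 13963 = β·δ·28800 gives β = 13963/(0.92000·28800) ≈ 0.5270.

β ≈ 0.5270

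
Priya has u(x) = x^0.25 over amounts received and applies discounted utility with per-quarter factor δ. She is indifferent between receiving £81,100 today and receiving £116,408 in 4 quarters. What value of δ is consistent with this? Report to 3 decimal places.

δ ≈ 0.978

Equating discounted utilities: u(81100) = δ^4·u(116408) ⇒ δ^4 = u(81100)/u(116408).
With u(x) = x^0.25: δ^4 = 81100^0.25/116408^0.25 = (81100/116408)^0.25 = 0.91361.
So δ = 0.91361^(1/4) ≈ 0.978.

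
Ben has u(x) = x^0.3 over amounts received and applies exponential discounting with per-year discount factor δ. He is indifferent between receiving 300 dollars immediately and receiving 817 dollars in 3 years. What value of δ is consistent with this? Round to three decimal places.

The payoff in 3 years is discounted by δ^3, so u(300) = δ^3·u(817) and δ^3 = u(300)/u(817).
Since u(x) = x^0.3, δ^3 = (300/817)^0.3 = 0.36720^0.3 = 0.74041.
Taking the cube root: δ = 0.74041^(1/3) ≈ 0.905.

δ ≈ 0.905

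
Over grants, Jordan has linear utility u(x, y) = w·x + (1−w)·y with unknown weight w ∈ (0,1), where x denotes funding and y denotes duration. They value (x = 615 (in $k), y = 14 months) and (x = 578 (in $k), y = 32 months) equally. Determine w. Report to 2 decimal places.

u(615,14) = u(578,32) means w·615 + (1−w)·14 = w·578 + (1−w)·32.
Rearranging, 37·w − 18·(1−w) = 0.
So w/(1−w) = 18/37 = 0.4865, giving w = 18/(37+18) = 0.33.

w = 0.33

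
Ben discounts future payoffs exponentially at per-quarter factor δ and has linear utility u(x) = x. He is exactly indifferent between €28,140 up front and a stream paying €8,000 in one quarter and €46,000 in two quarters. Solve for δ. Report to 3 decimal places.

δ ≈ 0.700

The stream is worth 8000δ + 46000δ² today, so 8000δ + 46000δ² = 28140.
So 46000δ² + 8000δ − 28140 = 0.
The positive root is δ = [−8000 + √(8000² + 4·46000·28140)] / (2·46000) = (−8000 + 72400.000)/92000 ≈ 0.700.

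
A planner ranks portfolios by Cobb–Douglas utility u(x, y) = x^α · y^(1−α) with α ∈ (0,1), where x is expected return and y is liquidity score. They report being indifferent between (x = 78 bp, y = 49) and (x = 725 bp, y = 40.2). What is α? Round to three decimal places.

α ≈ 0.082

The Cobb–Douglas utilities coincide, so 78^α·49^(1−α) = 725^α·40.2^(1−α).
Rearrange to (78/725)^α = (40.2/49)^(1−α) and take logs: α·-2.229463 = (1−α)·-0.197953.
With A = -2.229463 and B = -0.197953: α·A = (1−α)·B, so α = B/(A+B) = -0.197953/-2.427416 ≈ 0.082.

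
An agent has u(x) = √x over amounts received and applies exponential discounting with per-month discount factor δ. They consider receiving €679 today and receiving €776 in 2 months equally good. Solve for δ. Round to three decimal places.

δ ≈ 0.967

Indifference means u(679) = δ^2 · u(776), so δ^2 = u(679)/u(776).
Since u(x) = √x, δ^2 = √(679/776) = 0.93541.
Hence δ = (0.93541)^(1/2) = 0.96717.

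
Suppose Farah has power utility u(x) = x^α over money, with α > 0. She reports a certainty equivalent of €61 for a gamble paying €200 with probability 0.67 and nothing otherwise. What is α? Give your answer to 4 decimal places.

Since u(0) = 0, the lottery's EU is 0.67·200^α.
Equating: 61^α = 0.67·200^α, i.e. 0.3050^α = 0.67.
Take logs: α = ln 0.67 / ln(61/200) ≈ 0.337260.

α ≈ 0.3373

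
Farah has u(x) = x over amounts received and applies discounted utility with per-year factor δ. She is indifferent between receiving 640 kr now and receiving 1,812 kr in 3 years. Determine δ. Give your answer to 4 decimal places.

Equating discounted utilities: u(640) = δ^3·u(1812) ⇒ δ^3 = u(640)/u(1812).
With u(x) = x: δ^3 = 640/1812 = 0.35320.
Taking the cube root: δ = 0.35320^(1/3) ≈ 0.7069.

δ ≈ 0.7069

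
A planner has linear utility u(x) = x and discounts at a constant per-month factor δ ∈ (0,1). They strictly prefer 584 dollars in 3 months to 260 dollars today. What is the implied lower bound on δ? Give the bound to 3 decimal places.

δ > 0.764

Comparing present values: 260 < δ^3·584.
So δ^3 > 260/584 = 0.44521; taking the cube root of both positive sides preserves the inequality.
δ > (260/584)^(1/3) ≈ 0.764.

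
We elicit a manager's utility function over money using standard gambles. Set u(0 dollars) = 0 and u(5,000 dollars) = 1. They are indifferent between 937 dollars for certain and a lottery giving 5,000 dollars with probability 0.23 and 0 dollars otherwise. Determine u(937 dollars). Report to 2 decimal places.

0.23

u(937 dollars) equals the lottery's expected utility: 0.23·1 + 0.77·0 = 0.23.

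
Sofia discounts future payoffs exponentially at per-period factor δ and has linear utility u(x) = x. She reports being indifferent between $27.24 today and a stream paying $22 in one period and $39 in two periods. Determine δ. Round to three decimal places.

δ ≈ 0.600

Equating present values: 27.24 = 22δ + 39δ².
That is, 39δ² + 22δ − 27.24 = 0, a quadratic in δ.
By the quadratic formula (taking the positive root), δ = (−22 + √4733.44) / 78 ≈ 0.600.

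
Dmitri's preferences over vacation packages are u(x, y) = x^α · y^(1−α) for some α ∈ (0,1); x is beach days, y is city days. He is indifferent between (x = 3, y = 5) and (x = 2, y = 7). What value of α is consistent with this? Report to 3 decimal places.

The Cobb–Douglas utilities coincide, so 3^α·5^(1−α) = 2^α·7^(1−α).
Rearrange to (3/2)^α = (7/5)^(1−α) and take logs: α·0.405465 = (1−α)·0.336472.
So α/(1−α) = (0.336472)/(0.405465) = 0.829842, and α = 0.829842/1.829842 ≈ 0.454.

α ≈ 0.454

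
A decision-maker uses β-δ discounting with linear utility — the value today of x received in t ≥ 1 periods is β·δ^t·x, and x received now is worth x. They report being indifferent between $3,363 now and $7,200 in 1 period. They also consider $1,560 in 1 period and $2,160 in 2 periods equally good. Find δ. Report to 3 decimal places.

From the later pair, β·δ^1·1560 = β·δ^2·2160; dividing through, δ = 1560/2160 = 0.72222.

δ ≈ 0.722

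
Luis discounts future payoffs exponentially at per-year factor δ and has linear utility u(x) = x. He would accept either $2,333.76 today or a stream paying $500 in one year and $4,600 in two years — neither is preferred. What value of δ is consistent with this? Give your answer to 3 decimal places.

The stream is worth 500δ + 4600δ² today, so 500δ + 4600δ² = 2333.76.
That is, 4600δ² + 500δ − 2333.76 = 0, a quadratic in δ.
δ = (−500 + √(500² + 4·4600·2333.76)) / (2·4600) = (−500 + √43191184.00) / 9200 ≈ 0.660.

δ ≈ 0.660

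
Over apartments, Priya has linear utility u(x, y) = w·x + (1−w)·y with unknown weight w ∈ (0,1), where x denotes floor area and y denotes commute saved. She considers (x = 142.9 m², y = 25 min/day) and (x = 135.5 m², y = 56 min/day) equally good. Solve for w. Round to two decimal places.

w = 0.81

u(142.9,25) = u(135.5,56) means w·142.9 + (1−w)·25 = w·135.5 + (1−w)·56.
Rearranging, 7.4·w − 31·(1−w) = 0.
Hence w = 31/(7.4+31) = 31/38.4 = 0.81.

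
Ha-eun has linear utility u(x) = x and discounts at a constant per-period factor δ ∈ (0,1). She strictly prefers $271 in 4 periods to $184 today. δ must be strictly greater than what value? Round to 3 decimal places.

The preference means 184 < δ^4·271.
Dividing by 271: δ^4 > 0.67897. Both sides are positive, so the 4th root keeps the direction.
δ > 0.67897^(1/4) = 0.908.

δ > 0.908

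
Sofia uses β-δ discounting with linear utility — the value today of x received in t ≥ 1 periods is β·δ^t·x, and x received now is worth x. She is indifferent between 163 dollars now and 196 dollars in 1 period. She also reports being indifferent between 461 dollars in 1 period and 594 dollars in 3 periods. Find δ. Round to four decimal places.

δ ≈ 0.8810

From the later pair, β·δ^1·461 = β·δ^3·594; dividing through, δ^2 = 461/594 = 0.77609, so δ = 0.88096.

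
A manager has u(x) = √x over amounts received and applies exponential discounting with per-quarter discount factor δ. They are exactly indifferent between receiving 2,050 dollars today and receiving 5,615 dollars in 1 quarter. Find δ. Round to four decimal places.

Equating discounted utilities: u(2050) = δ·u(5615) ⇒ δ = u(2050)/u(5615).
With u(x) = √x: δ = √2050/√5615 = √(2050/5615) = 0.60423.

δ ≈ 0.6042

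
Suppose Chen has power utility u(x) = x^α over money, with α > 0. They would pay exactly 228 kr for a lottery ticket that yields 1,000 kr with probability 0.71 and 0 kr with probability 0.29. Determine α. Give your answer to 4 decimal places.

EU(lottery) = 0.71·1000^α + 0.29·0 = 0.71·1000^α.
Setting u(228) equal to that: 228^α = 0.71·1000^α ⇒ (228/1000)^α = 0.71.
Take logs: α = ln 0.71 / ln(228/1000) ≈ 0.231661.

α ≈ 0.2317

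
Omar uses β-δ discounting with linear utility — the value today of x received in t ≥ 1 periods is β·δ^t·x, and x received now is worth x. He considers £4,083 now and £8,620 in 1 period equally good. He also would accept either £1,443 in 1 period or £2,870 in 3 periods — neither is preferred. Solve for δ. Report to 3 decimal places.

δ ≈ 0.709

Both payoffs in the second observation are in the future, so β drops out: δ^1·1443 = δ^3·2870 ⇒ δ^2 = 1443/2870 = 0.50279, so δ = 0.70908.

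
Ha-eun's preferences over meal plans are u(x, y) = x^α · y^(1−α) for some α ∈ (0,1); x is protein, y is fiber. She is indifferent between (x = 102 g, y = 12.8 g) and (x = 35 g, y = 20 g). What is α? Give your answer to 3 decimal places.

α ≈ 0.294

The Cobb–Douglas utilities coincide, so 102^α·12.8^(1−α) = 35^α·20^(1−α).
(102/35)^α = (20/12.8)^(1−α); take logs: α·ln(102/35) = (1−α)·ln(20/12.8), i.e. α·1.069625 = (1−α)·0.446287.
Thus α·(1.515912) = 0.446287, so α = 0.446287/1.515912 ≈ 0.294.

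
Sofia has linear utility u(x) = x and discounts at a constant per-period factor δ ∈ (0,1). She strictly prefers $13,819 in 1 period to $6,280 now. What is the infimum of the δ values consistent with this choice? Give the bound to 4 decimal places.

δ > 0.4544

The preference means 6280 < δ·13819.
So δ > 6280/13819 = 0.45445.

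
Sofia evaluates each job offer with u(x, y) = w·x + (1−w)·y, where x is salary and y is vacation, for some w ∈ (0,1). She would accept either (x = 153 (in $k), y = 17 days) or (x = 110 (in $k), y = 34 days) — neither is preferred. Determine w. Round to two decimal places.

w = 0.28

Equating utilities: w·153 + (1−w)·17 = w·110 + (1−w)·34.
Rearranging, 43·w − 17·(1−w) = 0.
Hence w = 17/(43+17) = 17/60 = 0.28.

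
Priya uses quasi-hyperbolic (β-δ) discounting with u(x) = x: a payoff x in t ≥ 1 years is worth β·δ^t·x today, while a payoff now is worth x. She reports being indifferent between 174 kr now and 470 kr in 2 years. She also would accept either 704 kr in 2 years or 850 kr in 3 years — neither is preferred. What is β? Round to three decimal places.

β ≈ 0.540

Both payoffs in the second observation are in the future, so β drops out: δ^2·704 = δ^3·850 ⇒ δ = 704/850 = 0.82824.
Substituting δ into 174 = β·δ^2·470: β = 174/(322.408) ≈ 0.540.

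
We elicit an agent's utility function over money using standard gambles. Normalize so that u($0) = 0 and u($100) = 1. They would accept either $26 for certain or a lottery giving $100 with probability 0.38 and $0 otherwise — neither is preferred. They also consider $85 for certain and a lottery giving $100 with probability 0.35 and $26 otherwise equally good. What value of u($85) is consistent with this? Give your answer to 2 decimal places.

0.60

From the first indifference, u($26) = 0.38·u($100) + 0.62·u($0) = 0.38·1 + 0.62·0 = 0.38.
The second indifference gives u($85) = 0.35·u($100) + 0.65·u($26) = 0.35·1.00 + 0.65·0.38 = 0.5970.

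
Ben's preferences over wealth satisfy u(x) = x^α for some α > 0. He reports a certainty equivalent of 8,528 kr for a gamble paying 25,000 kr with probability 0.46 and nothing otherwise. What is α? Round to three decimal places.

EU(lottery) = 0.46·25000^α + 0.54·0 = 0.46·25000^α.
Indifference: 8528^α = 0.46·25000^α, so (8528/25000)^α = 0.46.
Take logs: α = ln 0.46 / ln(8528/25000) ≈ 0.72200.

α ≈ 0.722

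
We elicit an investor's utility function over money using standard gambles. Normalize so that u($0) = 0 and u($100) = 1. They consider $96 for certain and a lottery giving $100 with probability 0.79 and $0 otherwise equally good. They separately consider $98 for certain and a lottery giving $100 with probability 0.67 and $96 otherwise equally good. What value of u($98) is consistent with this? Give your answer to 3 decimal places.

0.931

First, u($96) = 0.79·u($100) + 0.21·u($0) = 0.79.
The second indifference gives u($98) = 0.67·u($100) + 0.33·u($96) = 0.67·1.00 + 0.33·0.79 = 0.9307.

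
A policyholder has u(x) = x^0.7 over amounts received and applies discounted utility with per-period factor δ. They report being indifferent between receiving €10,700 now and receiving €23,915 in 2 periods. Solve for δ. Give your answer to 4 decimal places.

Equating discounted utilities: u(10700) = δ^2·u(23915) ⇒ δ^2 = u(10700)/u(23915).
Since u(x) = x^0.7, δ^2 = (10700/23915)^0.7 = 0.44742^0.7 = 0.56951.
So δ = 0.56951^(1/2) ≈ 0.7547.

δ ≈ 0.7547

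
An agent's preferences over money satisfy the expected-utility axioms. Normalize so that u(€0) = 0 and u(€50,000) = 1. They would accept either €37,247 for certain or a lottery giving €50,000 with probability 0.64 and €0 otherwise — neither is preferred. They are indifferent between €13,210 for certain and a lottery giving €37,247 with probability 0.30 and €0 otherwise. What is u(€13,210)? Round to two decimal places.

0.19

From the first indifference, u(€37,247) = 0.64·u(€50,000) + 0.36·u(€0) = 0.64·1 + 0.36·0 = 0.64.
The second indifference gives u(€13,210) = 0.30·u(€37,247) + 0.70·u(€0) = 0.30·0.64 + 0.70·0.00 = 0.1920.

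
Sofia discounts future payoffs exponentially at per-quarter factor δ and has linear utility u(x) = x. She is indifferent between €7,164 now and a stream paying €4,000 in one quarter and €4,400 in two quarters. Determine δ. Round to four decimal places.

δ ≈ 0.9000

Present value of the stream is 4000·δ + 4400·δ². Indifference gives 4000δ + 4400δ² = 7164.
That is, 4400δ² + 4000δ − 7164 = 0, a quadratic in δ.
By the quadratic formula (taking the positive root), δ = (−4000 + √142086400.00) / 8800 ≈ 0.9000.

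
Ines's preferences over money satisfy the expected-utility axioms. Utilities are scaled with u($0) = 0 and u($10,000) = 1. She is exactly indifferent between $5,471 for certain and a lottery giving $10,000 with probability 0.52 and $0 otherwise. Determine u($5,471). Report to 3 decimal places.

By the standard-gamble method, u($5,471) is just the indifference probability on the best outcome: 0.52.

0.520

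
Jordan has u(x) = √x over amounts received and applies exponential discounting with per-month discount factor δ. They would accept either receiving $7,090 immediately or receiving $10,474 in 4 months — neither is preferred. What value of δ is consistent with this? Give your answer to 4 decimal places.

δ ≈ 0.9524

Equating discounted utilities: u(7090) = δ^4·u(10474) ⇒ δ^4 = u(7090)/u(10474).
Since u(x) = √x, δ^4 = √(7090/10474) = 0.82275.
Taking the 4th root: δ = 0.82275^(1/4) ≈ 0.9524.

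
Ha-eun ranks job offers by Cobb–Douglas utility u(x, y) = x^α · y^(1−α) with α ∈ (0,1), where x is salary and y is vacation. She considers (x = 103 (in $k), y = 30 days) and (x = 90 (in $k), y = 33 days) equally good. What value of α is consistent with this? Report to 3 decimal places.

α ≈ 0.414

The Cobb–Douglas utilities coincide, so 103^α·30^(1−α) = 90^α·33^(1−α).
(103/90)^α = (33/30)^(1−α); take logs: α·ln(103/90) = (1−α)·ln(33/30), i.e. α·0.134919 = (1−α)·0.095310.
So α/(1−α) = (0.095310)/(0.134919) = 0.706424, and α = 0.706424/1.706424 ≈ 0.414.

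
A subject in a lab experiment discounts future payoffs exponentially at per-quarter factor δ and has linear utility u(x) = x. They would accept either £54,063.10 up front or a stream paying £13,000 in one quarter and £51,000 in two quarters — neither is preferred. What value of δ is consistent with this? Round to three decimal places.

δ ≈ 0.910

Equating present values: 54063.10 = 13000δ + 51000δ².
Rearranged: 51000δ² + 13000δ − 54063.10 = 0.
By the quadratic formula (taking the positive root), δ = (−13000 + √11197872400.00) / 102000 ≈ 0.910.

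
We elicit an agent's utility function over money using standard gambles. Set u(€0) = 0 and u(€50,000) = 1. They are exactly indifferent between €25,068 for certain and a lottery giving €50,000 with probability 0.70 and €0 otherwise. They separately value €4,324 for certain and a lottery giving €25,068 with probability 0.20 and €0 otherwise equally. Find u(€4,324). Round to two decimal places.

First, u(€25,068) = 0.70·u(€50,000) + 0.30·u(€0) = 0.70.
The second indifference gives u(€4,324) = 0.20·u(€25,068) + 0.80·u(€0) = 0.20·0.70 + 0.80·0.00 = 0.1400.

0.14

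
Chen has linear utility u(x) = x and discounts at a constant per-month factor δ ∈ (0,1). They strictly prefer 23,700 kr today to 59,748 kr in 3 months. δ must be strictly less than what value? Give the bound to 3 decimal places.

Comparing present values: 23700 > δ^3·59748.
Hence δ^3 < 23700/59748 = 0.39667, and x ↦ x^(1/3) is increasing on (0,∞).
δ < 0.39667^(1/3) = 0.735.

δ < 0.735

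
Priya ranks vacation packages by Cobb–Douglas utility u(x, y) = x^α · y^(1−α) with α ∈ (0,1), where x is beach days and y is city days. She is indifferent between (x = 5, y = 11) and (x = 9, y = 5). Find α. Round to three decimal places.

The Cobb–Douglas utilities coincide, so 5^α·11^(1−α) = 9^α·5^(1−α).
Rearrange to (5/9)^α = (5/11)^(1−α) and take logs: α·-0.587787 = (1−α)·-0.788457.
With A = -0.587787 and B = -0.788457: α·A = (1−α)·B, so α = B/(A+B) = -0.788457/-1.376244 ≈ 0.573.

α ≈ 0.573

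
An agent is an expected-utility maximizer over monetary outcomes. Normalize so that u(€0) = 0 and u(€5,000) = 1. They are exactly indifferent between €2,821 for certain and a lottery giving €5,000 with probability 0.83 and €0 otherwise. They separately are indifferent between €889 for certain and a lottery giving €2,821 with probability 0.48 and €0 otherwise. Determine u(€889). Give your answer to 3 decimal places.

0.398

The first gamble pins u(€2,821): it must equal 0.83·1 + 0.17·0 = 0.83.
Chaining: u(€889) = 0.48·0.83 + 0.52·0.00 = 0.3984.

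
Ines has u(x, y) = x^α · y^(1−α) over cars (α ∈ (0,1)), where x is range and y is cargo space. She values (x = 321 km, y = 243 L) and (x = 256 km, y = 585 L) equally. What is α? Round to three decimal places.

Set the two utilities equal: 321^α·243^(1−α) = 256^α·585^(1−α).
(321/256)^α = (585/243)^(1−α); take logs: α·ln(321/256) = (1−α)·ln(585/243), i.e. α·0.226264 = (1−α)·0.878550.
With A = 0.226264 and B = 0.878550: α·A = (1−α)·B, so α = B/(A+B) = 0.878550/1.104814 ≈ 0.795.

α ≈ 0.795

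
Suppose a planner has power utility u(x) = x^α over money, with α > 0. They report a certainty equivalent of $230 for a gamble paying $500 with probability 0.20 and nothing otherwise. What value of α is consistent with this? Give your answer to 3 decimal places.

α ≈ 2.073

The lottery's expected utility is 0.20·u(500) + 0.80·u(0) = 0.20·500^α (since u(0) = 0 for α > 0).
Indifference: 230^α = 0.20·500^α, so (230/500)^α = 0.20.
Take logs: α = ln 0.20 / ln(230/500) ≈ 2.07261.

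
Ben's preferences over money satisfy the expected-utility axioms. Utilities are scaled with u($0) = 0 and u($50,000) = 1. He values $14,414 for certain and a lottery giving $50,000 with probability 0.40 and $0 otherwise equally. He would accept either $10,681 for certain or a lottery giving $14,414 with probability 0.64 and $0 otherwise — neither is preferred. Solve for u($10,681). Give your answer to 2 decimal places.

0.26

The first gamble pins u($14,414): it must equal 0.40·1 + 0.60·0 = 0.40.
Chaining: u($10,681) = 0.64·0.40 + 0.36·0.00 = 0.2560.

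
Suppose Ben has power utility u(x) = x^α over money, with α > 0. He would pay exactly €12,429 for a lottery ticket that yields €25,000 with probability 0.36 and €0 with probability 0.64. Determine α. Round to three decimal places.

α ≈ 1.462

EU(lottery) = 0.36·25000^α + 0.64·0 = 0.36·25000^α.
Setting u(12429) equal to that: 12429^α = 0.36·25000^α ⇒ (12429/25000)^α = 0.36.
α = ln(0.36) / ln(12429/25000) = -1.021651/-0.698843 ≈ 1.462.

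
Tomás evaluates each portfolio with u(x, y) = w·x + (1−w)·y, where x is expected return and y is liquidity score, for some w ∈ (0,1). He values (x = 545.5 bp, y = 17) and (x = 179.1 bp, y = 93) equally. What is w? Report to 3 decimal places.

w = 0.172

u(545.5,17) = u(179.1,93) means w·545.5 + (1−w)·17 = w·179.1 + (1−w)·93.
w·(545.5−179.1) = (1−w)·(93−17), i.e. w·366.4 = (1−w)·76.
So w/(1−w) = 76/366.4 = 0.2074, giving w = 76/(366.4+76) = 0.172.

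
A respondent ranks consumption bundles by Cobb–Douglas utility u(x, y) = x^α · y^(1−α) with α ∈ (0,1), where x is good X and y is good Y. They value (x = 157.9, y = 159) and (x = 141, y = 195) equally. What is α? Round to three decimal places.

The Cobb–Douglas utilities coincide, so 157.9^α·159^(1−α) = 141^α·195^(1−α).
Rearrange to (157.9/141)^α = (195/159)^(1−α) and take logs: α·0.113202 = (1−α)·0.204095.
So α/(1−α) = (0.204095)/(0.113202) = 1.802928, and α = 1.802928/2.802928 ≈ 0.643.

α ≈ 0.643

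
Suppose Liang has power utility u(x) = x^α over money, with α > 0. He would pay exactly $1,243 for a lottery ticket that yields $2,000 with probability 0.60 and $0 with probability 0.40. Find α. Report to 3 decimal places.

The lottery's expected utility is 0.60·u(2000) + 0.40·u(0) = 0.60·2000^α (since u(0) = 0 for α > 0).
Setting u(1243) equal to that: 1243^α = 0.60·2000^α ⇒ (1243/2000)^α = 0.60.
Taking logs: α·ln(1243/2000) = ln(0.60), so α = -0.510826 / -0.475619 ≈ 1.074.

α ≈ 1.074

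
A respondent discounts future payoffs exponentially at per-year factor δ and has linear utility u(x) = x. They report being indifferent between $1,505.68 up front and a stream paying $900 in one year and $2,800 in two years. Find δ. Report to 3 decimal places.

Present value of the stream is 900·δ + 2800·δ². Indifference gives 900δ + 2800δ² = 1505.68.
So 2800δ² + 900δ − 1505.68 = 0.
δ = (−900 + √(900² + 4·2800·1505.68)) / (2·2800) = (−900 + √17673616.00) / 5600 ≈ 0.590.

δ ≈ 0.590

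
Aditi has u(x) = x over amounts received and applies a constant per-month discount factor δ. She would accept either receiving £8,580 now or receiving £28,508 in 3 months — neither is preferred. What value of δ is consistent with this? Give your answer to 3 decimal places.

δ ≈ 0.670

Indifference means u(8580) = δ^3 · u(28508), so δ^3 = u(8580)/u(28508).
With u(x) = x: δ^3 = 8580/28508 = 0.30097.
Taking the cube root: δ = 0.30097^(1/3) ≈ 0.670.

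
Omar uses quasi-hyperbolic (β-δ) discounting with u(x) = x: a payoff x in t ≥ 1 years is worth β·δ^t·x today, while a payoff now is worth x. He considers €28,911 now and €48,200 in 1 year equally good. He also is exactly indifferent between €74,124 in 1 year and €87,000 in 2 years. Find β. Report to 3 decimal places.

β ≈ 0.704

From the later pair, β·δ^1·74124 = β·δ^2·87000; dividing through, δ = 74124/87000 = 0.85200.
Substituting δ into 28911 = β·δ·48200: β = 28911/(41066.400) ≈ 0.704.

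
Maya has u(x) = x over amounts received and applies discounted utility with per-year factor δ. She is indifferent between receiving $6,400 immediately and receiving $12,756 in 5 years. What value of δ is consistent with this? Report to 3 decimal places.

δ ≈ 0.871

Indifference means u(6400) = δ^5 · u(12756), so δ^5 = u(6400)/u(12756).
With u(x) = x: δ^5 = 6400/12756 = 0.50172.
Taking the 5th root: δ = 0.50172^(1/5) ≈ 0.871.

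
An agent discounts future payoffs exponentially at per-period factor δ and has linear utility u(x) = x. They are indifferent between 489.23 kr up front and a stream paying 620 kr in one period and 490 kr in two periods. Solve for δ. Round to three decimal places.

Present value of the stream is 620·δ + 490·δ². Indifference gives 620δ + 490δ² = 489.23.
So 490δ² + 620δ − 489.23 = 0.
By the quadratic formula (taking the positive root), δ = (−620 + √1343290.80) / 980 ≈ 0.550.

δ ≈ 0.550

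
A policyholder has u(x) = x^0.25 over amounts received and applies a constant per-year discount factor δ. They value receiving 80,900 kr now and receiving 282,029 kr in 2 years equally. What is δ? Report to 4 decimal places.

The payoff in 2 years is discounted by δ^2, so u(80900) = δ^2·u(282029) and δ^2 = u(80900)/u(282029).
With u(x) = x^0.25: δ^2 = 80900^0.25/282029^0.25 = (80900/282029)^0.25 = 0.73184.
Hence δ = (0.73184)^(1/2) = 0.855474.

δ ≈ 0.8555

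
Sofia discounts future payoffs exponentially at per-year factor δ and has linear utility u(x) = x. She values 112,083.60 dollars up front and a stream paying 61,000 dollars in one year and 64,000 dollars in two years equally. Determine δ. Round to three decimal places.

δ ≈ 0.930

Equating present values: 112083.60 = 61000δ + 64000δ².
That is, 64000δ² + 61000δ − 112083.60 = 0, a quadratic in δ.
By the quadratic formula (taking the positive root), δ = (−61000 + √32414401600.00) / 128000 ≈ 0.930.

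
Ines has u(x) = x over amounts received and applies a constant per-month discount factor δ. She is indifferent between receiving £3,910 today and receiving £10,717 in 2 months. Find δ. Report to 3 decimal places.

The payoff in 2 months is discounted by δ^2, so u(3910) = δ^2·u(10717) and δ^2 = u(3910)/u(10717).
With u(x) = x: δ^2 = 3910/10717 = 0.36484.
Taking the square root: δ = 0.36484^(1/2) ≈ 0.604.

δ ≈ 0.604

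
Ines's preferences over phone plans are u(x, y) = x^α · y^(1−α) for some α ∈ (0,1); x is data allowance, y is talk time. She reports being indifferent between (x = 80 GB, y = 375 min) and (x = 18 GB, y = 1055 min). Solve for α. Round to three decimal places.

α ≈ 0.409

The Cobb–Douglas utilities coincide, so 80^α·375^(1−α) = 18^α·1055^(1−α).
Rearrange to (80/18)^α = (1055/375)^(1−α) and take logs: α·1.491655 = (1−α)·1.034370.
With A = 1.491655 and B = 1.034370: α·A = (1−α)·B, so α = B/(A+B) = 1.034370/2.526025 ≈ 0.409.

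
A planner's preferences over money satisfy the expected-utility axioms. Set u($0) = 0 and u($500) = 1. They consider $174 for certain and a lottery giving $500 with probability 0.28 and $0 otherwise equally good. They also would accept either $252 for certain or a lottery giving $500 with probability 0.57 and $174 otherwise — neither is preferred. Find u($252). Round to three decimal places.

0.690

First, u($174) = 0.28·u($500) + 0.72·u($0) = 0.28.
Then u($252) = 0.57·u($500) + 0.43·u($174) = 0.57·1.00 + 0.43·0.28 = 0.6904.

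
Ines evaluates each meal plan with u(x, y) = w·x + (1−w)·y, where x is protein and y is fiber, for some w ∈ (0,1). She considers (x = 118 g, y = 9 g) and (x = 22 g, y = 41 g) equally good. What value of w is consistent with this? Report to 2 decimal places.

u(118,9) = u(22,41) means w·118 + (1−w)·9 = w·22 + (1−w)·41.
Collecting terms: w·96 = (1−w)·32.
The marginal rate of substitution is 32/96, so w = 32/(96+32) = 0.25.

w = 0.25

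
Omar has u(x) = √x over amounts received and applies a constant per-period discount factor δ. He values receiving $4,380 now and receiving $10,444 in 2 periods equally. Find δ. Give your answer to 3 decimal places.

δ ≈ 0.805

Indifference means u(4380) = δ^2 · u(10444), so δ^2 = u(4380)/u(10444).
With u(x) = √x: δ^2 = √4380/√10444 = √(4380/10444) = 0.64760.
Taking the square root: δ = 0.64760^(1/2) ≈ 0.805.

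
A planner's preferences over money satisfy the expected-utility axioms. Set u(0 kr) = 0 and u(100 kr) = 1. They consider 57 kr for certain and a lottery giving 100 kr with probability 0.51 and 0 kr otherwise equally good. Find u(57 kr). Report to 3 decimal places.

The indifference gives u(57 kr) = 0.51·u(100 kr) + 0.49·u(0 kr) = 0.51·1 + 0.49·0 = 0.51.

0.510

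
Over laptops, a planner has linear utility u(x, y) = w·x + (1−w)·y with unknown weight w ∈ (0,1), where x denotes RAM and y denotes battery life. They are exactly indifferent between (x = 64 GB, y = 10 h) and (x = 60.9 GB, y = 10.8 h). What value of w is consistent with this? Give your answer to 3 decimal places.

w = 0.205

u(64,10) = u(60.9,10.8) means w·64 + (1−w)·10 = w·60.9 + (1−w)·10.8.
w·(64−60.9) = (1−w)·(10.8−10), i.e. w·3.1 = (1−w)·0.8.
Hence w = 0.8/(3.1+0.8) = 0.8/3.9 = 0.205.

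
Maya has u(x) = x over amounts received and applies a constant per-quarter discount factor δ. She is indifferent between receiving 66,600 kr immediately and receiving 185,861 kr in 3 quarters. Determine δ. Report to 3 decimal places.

The payoff in 3 quarters is discounted by δ^3, so u(66600) = δ^3·u(185861) and δ^3 = u(66600)/u(185861).
With u(x) = x: δ^3 = 66600/185861 = 0.35833.
Taking the cube root: δ = 0.35833^(1/3) ≈ 0.710.

δ ≈ 0.710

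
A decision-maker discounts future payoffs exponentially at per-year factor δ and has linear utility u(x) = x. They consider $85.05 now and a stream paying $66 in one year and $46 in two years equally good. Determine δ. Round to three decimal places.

δ ≈ 0.820

Equating present values: 85.05 = 66δ + 46δ².
Rearranged: 46δ² + 66δ − 85.05 = 0.
The positive root is δ = [−66 + √(66² + 4·46·85.05)] / (2·46) = (−66 + 141.440)/92 ≈ 0.820.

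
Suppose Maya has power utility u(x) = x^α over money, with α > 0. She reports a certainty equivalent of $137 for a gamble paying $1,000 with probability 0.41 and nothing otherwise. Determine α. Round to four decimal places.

α ≈ 0.4485

Since u(0) = 0, the lottery's EU is 0.41·1000^α.
Equating: 137^α = 0.41·1000^α, i.e. 0.1370^α = 0.41.
Take logs: α = ln 0.41 / ln(137/1000) ≈ 0.448541.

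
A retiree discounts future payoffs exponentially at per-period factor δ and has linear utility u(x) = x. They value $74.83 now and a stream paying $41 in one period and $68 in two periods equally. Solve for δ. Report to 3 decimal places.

Equating present values: 74.83 = 41δ + 68δ².
That is, 68δ² + 41δ − 74.83 = 0, a quadratic in δ.
The positive root is δ = [−41 + √(41² + 4·68·74.83)] / (2·68) = (−41 + 148.441)/136 ≈ 0.790.

δ ≈ 0.790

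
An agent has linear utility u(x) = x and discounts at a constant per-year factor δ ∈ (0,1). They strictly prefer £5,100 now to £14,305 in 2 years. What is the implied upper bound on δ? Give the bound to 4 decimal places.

The preference means 5100 > δ^2·14305.
Dividing by 14305: δ^2 < 0.35652. Both sides are positive, so the square root keeps the direction.
δ < 0.35652^(1/2) = 0.5971.

δ < 0.5971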